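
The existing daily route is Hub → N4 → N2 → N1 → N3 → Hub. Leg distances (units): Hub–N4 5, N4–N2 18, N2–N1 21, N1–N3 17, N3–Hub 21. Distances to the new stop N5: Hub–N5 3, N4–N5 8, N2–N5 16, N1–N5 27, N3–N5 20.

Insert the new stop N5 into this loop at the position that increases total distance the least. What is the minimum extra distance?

Insertion cost between consecutive stops i–j is d(i,N5) + d(N5,j) − d(i,j):
  between Hub and N4: 3 + 8 − 5 = 6
  between N4 and N2: 8 + 16 − 18 = 6
  between N2 and N1: 16 + 27 − 21 = 22
  between N1 and N3: 27 + 20 − 17 = 30
  between N3 and Hub: 20 + 3 − 21 = 2
Cheapest insertion is between N3 and Hub, adding 2.
New total = 82 + 2 = 84.

Adding 2 by placing N5 on the N3–Hub leg.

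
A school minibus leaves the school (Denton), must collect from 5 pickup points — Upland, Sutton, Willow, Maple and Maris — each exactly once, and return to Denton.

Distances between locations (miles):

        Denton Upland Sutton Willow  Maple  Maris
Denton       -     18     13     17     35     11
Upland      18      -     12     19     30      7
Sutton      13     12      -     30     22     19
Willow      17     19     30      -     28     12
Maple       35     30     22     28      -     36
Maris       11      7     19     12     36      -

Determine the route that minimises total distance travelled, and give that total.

With 5 stops there are 5!/2 = 60 distinct round trips (a route and its reverse cost the same).
Denton-Upland-Sutton-Willow-Maple-Maris-Denton: 18+12+30+28+36+11 = 135
Denton-Upland-Sutton-Willow-Maris-Maple-Denton: 18+12+30+12+36+35 = 143
Denton-Upland-Sutton-Maple-Willow-Maris-Denton: 18+12+22+28+12+11 = 103
Denton-Upland-Sutton-Maple-Maris-Willow-Denton: 18+12+22+36+12+17 = 117
Denton-Upland-Sutton-Maris-Willow-Maple-Denton: 18+12+19+12+28+35 = 124
Denton-Upland-Sutton-Maris-Maple-Willow-Denton: 18+12+19+36+28+17 = 130
Denton-Upland-Willow-Sutton-Maple-Maris-Denton: 18+19+30+22+36+11 = 136
Denton-Upland-Willow-Sutton-Maris-Maple-Denton: 18+19+30+19+36+35 = 157
Denton-Upland-Willow-Maple-Sutton-Maris-Denton: 18+19+28+22+19+11 = 117
Denton-Upland-Willow-Maple-Maris-Sutton-Denton: 18+19+28+36+19+13 = 133
Denton-Upland-Willow-Maris-Sutton-Maple-Denton: 18+19+12+19+22+35 = 125
Denton-Upland-Willow-Maris-Maple-Sutton-Denton: 18+19+12+36+22+13 = 120
Denton-Upland-Maple-Sutton-Willow-Maris-Denton: 18+30+22+30+12+11 = 123
Denton-Upland-Maple-Sutton-Maris-Willow-Denton: 18+30+22+19+12+17 = 118
… (46 more)
Denton-Willow-Maple-Sutton-Upland-Maris-Denton: 17+28+22+12+7+11 = 97  ← best
The minimum is 97.
One optimal route: Denton → Willow → Maple → Sutton → Upland → Maris → Denton (or its reverse).

Minimum total distance: 97 miles.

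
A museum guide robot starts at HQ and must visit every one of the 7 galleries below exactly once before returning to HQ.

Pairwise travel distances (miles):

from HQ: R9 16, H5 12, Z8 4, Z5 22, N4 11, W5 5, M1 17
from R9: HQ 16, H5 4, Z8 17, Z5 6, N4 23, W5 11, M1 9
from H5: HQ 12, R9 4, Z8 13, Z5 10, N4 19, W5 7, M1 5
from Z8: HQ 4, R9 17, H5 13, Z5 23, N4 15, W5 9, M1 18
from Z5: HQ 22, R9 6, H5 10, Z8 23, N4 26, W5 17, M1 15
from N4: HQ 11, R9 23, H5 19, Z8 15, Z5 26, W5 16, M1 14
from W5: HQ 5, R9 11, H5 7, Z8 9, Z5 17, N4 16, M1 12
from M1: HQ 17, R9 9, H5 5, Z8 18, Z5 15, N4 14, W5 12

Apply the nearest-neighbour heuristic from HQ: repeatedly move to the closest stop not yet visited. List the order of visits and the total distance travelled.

Total distance 70 miles via the nearest-neighbour route HQ → Z8 → W5 → H5 → R9 → Z5 → M1 → N4 → HQ.

HQ → [Z8:4 / W5:5 / N4:11 / H5:12 / R9:16 / M1:17 / Z5:22] → Z8 (4)
Z8 → [W5:9 / H5:13 / N4:15 / R9:17 / M1:18 / Z5:23] → W5 (9)
W5 → [H5:7 / R9:11 / M1:12 / N4:16 / Z5:17] → H5 (7)
H5 → [R9:4 / M1:5 / Z5:10 / N4:19] → R9 (4)
R9 → [Z5:6 / M1:9 / N4:23] → Z5 (6)
Z5 → [M1:15 / N4:26] → M1 (15)
M1 → [N4:14] → N4 (14)
Return N4→HQ: 11.
Total = 4 + 9 + 7 + 4 + 6 + 15 + 14 + 11 = 70.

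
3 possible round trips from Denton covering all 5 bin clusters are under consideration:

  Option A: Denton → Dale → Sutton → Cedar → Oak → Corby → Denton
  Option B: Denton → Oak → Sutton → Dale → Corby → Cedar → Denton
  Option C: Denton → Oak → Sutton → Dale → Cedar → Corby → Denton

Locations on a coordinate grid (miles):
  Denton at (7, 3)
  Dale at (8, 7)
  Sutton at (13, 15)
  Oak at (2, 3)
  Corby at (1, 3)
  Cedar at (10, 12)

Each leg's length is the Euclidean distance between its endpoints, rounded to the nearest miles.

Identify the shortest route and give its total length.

36 miles — Option A is the shortest.

Option A: 4 + 9 + 4 + 12 + 1 + 6 = 36
Option B: 5 + 16 + 9 + 8 + 13 + 9 = 60
Option C: 5 + 16 + 9 + 5 + 13 + 6 = 54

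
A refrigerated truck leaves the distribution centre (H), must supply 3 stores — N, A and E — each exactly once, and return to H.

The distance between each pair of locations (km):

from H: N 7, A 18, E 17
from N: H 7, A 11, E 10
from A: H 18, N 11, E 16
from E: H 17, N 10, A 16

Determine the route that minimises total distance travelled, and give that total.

Shortest round trip = 51 km.

With 3 stops there are 3!/2 = 3 distinct round trips (a route and its reverse cost the same).
H → N → A → E → H: 7+11+16+17 = 51
H → N → E → A → H: 7+10+16+18 = 51
H → A → N → E → H: 18+11+10+17 = 56
The minimum is 51.
One optimal route: H → N → A → E → H (or its reverse).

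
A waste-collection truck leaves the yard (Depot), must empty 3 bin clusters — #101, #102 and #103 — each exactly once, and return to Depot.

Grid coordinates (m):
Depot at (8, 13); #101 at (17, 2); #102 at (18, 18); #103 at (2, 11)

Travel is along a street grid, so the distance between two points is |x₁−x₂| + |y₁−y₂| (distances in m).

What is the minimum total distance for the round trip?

Shortest round trip = 64 m.

Depot-#101-#102-#103-Depot: 20+17+23+8 = 68
Depot-#101-#103-#102-Depot: 20+24+23+15 = 82
Depot-#102-#101-#103-Depot: 15+17+24+8 = 64
The minimum is 64.
One optimal route: Depot → #102 → #101 → #103 → Depot (or its reverse).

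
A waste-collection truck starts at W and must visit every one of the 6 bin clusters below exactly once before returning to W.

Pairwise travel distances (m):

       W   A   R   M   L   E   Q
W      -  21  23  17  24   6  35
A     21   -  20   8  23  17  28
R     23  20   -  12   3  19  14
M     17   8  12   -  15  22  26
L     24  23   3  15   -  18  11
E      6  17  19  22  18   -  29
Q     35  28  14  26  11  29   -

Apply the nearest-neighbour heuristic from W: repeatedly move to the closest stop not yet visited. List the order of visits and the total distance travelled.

Nearest-neighbour total = 92 m; route W → E → A → M → R → L → Q → W.

W → [E:6 / M:17 / A:21 / R:23 / L:24 / Q:35] → E (6)
E → [A:17 / L:18 / R:19 / M:22 / Q:29] → A (17)
A → [M:8 / R:20 / L:23 / Q:28] → M (8)
M → [R:12 / L:15 / Q:26] → R (12)
R → [L:3 / Q:14] → L (3)
L → [Q:11] → Q (11)
Return Q→W: 35.
Total = 6 + 17 + 8 + 12 + 3 + 11 + 35 = 92.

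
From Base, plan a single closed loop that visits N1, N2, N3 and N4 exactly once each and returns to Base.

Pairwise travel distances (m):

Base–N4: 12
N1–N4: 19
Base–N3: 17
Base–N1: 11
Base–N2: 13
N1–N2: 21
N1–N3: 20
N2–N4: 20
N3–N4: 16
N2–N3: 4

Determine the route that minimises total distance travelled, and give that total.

Base-N1-N2-N3-N4-Base: 11+21+4+16+12 = 64
Base-N1-N2-N4-N3-Base: 11+21+20+16+17 = 85
Base-N1-N3-N2-N4-Base: 11+20+4+20+12 = 67
Base-N1-N3-N4-N2-Base: 11+20+16+20+13 = 80
Base-N1-N4-N2-N3-Base: 11+19+20+4+17 = 71
Base-N1-N4-N3-N2-Base: 11+19+16+4+13 = 63
Base-N2-N1-N3-N4-Base: 13+21+20+16+12 = 82
Base-N2-N1-N4-N3-Base: 13+21+19+16+17 = 86
Base-N2-N3-N1-N4-Base: 13+4+20+19+12 = 68
Base-N2-N4-N1-N3-Base: 13+20+19+20+17 = 89
Base-N3-N1-N2-N4-Base: 17+20+21+20+12 = 90
Base-N3-N2-N1-N4-Base: 17+4+21+19+12 = 73
The minimum is 63.
One optimal route: Base → N1 → N4 → N3 → N2 → Base (or its reverse).

Minimum total distance: 63 m.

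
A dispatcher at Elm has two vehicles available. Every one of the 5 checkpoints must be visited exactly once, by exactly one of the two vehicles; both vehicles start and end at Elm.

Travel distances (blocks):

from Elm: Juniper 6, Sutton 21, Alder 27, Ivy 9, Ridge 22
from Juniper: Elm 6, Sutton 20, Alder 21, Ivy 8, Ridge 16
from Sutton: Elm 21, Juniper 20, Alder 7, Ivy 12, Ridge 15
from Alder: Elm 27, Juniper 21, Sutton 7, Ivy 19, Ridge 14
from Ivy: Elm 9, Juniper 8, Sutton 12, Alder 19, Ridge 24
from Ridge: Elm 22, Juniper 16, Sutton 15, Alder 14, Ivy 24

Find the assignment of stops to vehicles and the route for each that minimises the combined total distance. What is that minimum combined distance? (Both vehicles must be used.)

Try each way of splitting the stops between the two vehicles (each non-empty) and, for each split, find the best tour for each vehicle:
  {Juniper} + {Sutton, Alder, Ivy, Ridge}: 12 + 64 = 76
  {Sutton} + {Juniper, Alder, Ivy, Ridge}: 42 + 64 = 106
  {Juniper, Sutton} + {Alder, Ivy, Ridge}: 47 + 64 = 111
  {Alder} + {Juniper, Sutton, Ivy, Ridge}: 54 + 58 = 112
  {Juniper, Alder} + {Sutton, Ivy, Ridge}: 54 + 58 = 112
  {Sutton, Alder} + {Juniper, Ivy, Ridge}: 55 + 55 = 110
  … (15 splits in total)
Best: vehicle 1 Elm → Juniper → Elm = 12; vehicle 2 Elm → Ivy → Sutton → Alder → Ridge → Elm = 64; combined 76.

76 blocks — the smallest possible combined total.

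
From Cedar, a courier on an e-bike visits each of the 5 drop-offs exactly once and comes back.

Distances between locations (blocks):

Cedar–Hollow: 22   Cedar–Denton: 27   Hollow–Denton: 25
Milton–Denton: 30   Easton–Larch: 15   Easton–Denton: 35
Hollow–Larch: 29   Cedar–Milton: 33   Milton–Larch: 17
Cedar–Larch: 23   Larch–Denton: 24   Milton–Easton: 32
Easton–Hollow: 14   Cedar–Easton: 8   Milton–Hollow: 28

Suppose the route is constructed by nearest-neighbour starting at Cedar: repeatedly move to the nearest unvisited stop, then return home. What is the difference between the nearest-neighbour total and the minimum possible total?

From Cedar: Easton=8, Hollow=22, Larch=23, Denton=27, Milton=33 → choose Easton (8).
From Easton: Hollow=14, Larch=15, Milton=32, Denton=35 → choose Hollow (14).
From Hollow: Denton=25, Milton=28, Larch=29 → choose Denton (25).
From Denton: Larch=24, Milton=30 → choose Larch (24).
From Larch: Milton=17 → choose Milton (17).
NN route Cedar → Easton → Hollow → Denton → Larch → Milton → Cedar costs 121.
Optimal: Cedar → Easton → Hollow → Denton → Milton → Larch → Cedar costs 117 (by enumerating all 60 distinct tours).
Excess = 121 − 117 = 4.

4 blocks longer than the optimal tour.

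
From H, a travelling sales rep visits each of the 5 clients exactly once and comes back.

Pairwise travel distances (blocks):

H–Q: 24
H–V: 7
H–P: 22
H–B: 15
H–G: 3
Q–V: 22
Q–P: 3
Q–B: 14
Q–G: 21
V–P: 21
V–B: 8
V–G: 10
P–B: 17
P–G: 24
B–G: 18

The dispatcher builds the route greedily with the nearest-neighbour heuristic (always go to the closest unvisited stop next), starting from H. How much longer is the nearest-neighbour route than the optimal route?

From H: G=3, V=7, B=15, P=22, Q=24 → choose G (3).
From G: V=10, B=18, Q=21, P=24 → choose V (10).
From V: B=8, P=21, Q=22 → choose B (8).
From B: Q=14, P=17 → choose Q (14).
From Q: P=3 → choose P (3).
NN route H → G → V → B → Q → P → H costs 60.
Optimal: H → V → B → Q → P → G → H costs 59 (by enumerating all 60 distinct tours).
Excess = 60 − 59 = 1.

The nearest-neighbour route is 1 blocks longer than optimal.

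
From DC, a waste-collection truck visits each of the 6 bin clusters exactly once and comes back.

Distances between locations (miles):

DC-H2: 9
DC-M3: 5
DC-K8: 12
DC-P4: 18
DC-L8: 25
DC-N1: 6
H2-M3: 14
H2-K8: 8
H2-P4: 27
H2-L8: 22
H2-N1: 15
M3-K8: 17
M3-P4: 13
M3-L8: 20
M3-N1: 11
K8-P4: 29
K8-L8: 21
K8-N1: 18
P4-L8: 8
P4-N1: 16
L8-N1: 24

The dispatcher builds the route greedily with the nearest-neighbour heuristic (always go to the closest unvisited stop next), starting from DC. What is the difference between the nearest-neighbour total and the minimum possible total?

From DC: M3=5, N1=6, H2=9, K8=12, P4=18, L8=25 → choose M3 (5).
From M3: N1=11, P4=13, H2=14, K8=17, L8=20 → choose N1 (11).
From N1: H2=15, P4=16, K8=18, L8=24 → choose H2 (15).
From H2: K8=8, L8=22, P4=27 → choose K8 (8).
From K8: L8=21, P4=29 → choose L8 (21).
From L8: P4=8 → choose P4 (8).
NN route DC → M3 → N1 → H2 → K8 → L8 → P4 → DC costs 86.
Optimal: DC → H2 → K8 → L8 → P4 → M3 → N1 → DC costs 76 (by enumerating all 360 distinct tours).
Excess = 86 − 76 = 10.

10 miles longer than the optimal tour.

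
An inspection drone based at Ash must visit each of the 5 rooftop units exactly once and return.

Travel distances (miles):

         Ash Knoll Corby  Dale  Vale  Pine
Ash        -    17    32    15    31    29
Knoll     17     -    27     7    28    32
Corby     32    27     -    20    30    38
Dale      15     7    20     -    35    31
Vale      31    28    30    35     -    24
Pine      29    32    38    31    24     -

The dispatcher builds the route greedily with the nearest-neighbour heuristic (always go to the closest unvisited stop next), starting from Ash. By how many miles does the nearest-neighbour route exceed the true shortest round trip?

From Ash: Dale=15, Knoll=17, Pine=29, Vale=31, Corby=32 → choose Dale (15).
From Dale: Knoll=7, Corby=20, Pine=31, Vale=35 → choose Knoll (7).
From Knoll: Corby=27, Vale=28, Pine=32 → choose Corby (27).
From Corby: Vale=30, Pine=38 → choose Vale (30).
From Vale: Pine=24 → choose Pine (24).
NN route Ash → Dale → Knoll → Corby → Vale → Pine → Ash costs 132.
Optimal: Ash → Knoll → Dale → Corby → Vale → Pine → Ash costs 127 (by enumerating all 60 distinct tours).
Excess = 132 − 127 = 5.

Excess over optimum: 5 miles.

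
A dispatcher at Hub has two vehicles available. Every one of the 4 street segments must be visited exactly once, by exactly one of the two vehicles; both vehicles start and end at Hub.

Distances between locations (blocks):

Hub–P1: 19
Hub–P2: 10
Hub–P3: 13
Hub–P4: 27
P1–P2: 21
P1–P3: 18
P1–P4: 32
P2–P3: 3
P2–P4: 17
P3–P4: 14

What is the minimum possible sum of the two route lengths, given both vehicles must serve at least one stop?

92 blocks — the smallest possible combined total.

Check every non-empty split of the stops between the two vehicles; for each half take its own optimal tour:
  {P1} + {P2, P3, P4}: 38 + 54 = 92
  {P2} + {P1, P3, P4}: 20 + 78 = 98
  {P1, P2} + {P3, P4}: 50 + 54 = 104
  {P3} + {P1, P2, P4}: 26 + 78 = 104
  {P1, P3} + {P2, P4}: 50 + 54 = 104
  {P2, P3} + {P1, P4}: 26 + 78 = 104
  … (7 splits in total)
Best: vehicle 1 Hub → P1 → Hub = 38; vehicle 2 Hub → P2 → P3 → P4 → Hub = 54; combined 92.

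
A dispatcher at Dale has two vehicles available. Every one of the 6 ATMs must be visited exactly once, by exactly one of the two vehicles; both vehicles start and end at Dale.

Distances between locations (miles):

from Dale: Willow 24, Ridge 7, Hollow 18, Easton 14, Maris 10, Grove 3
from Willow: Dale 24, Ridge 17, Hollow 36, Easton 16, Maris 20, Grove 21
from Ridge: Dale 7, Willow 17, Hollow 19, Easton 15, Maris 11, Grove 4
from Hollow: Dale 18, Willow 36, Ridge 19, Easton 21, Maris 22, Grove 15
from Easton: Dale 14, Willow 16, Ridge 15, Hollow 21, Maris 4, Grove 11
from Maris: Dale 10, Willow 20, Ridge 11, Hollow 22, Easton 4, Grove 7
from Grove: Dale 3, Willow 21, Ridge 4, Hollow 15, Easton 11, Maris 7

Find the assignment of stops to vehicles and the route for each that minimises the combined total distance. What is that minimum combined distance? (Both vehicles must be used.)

Try each way of splitting the stops between the two vehicles (each non-empty) and, for each split, find the best tour for each vehicle:
  {Willow} + {Ridge, Hollow, Easton, Maris, Grove}: 48 + 61 = 109
  {Ridge} + {Willow, Hollow, Easton, Maris, Grove}: 14 + 84 = 98
  {Willow, Ridge} + {Hollow, Easton, Maris, Grove}: 48 + 53 = 101
  {Hollow} + {Willow, Ridge, Easton, Maris, Grove}: 36 + 54 = 90
  {Willow, Hollow} + {Ridge, Easton, Maris, Grove}: 78 + 36 = 114
  {Ridge, Hollow} + {Willow, Easton, Maris, Grove}: 44 + 54 = 98
  … (31 splits in total)
Best: vehicle 1 Dale → Hollow → Dale = 36; vehicle 2 Dale → Ridge → Willow → Easton → Maris → Grove → Dale = 54; combined 90.

Minimum combined distance: 90 miles.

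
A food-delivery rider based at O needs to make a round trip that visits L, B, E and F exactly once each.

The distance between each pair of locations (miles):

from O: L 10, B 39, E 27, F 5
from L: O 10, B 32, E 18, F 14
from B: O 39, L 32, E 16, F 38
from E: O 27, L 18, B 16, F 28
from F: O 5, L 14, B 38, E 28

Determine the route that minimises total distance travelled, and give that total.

O-L-B-E-F-O: 10+32+16+28+5 = 91
O-L-B-F-E-O: 10+32+38+28+27 = 135
O-L-E-B-F-O: 10+18+16+38+5 = 87
O-L-E-F-B-O: 10+18+28+38+39 = 133
O-L-F-B-E-O: 10+14+38+16+27 = 105
O-L-F-E-B-O: 10+14+28+16+39 = 107
O-B-L-E-F-O: 39+32+18+28+5 = 122
O-B-L-F-E-O: 39+32+14+28+27 = 140
O-B-E-L-F-O: 39+16+18+14+5 = 92
O-B-F-L-E-O: 39+38+14+18+27 = 136
O-E-L-B-F-O: 27+18+32+38+5 = 120
O-E-B-L-F-O: 27+16+32+14+5 = 94
The minimum is 87.
One optimal route: O → L → E → B → F → O (or its reverse).

Shortest round trip = 87 miles.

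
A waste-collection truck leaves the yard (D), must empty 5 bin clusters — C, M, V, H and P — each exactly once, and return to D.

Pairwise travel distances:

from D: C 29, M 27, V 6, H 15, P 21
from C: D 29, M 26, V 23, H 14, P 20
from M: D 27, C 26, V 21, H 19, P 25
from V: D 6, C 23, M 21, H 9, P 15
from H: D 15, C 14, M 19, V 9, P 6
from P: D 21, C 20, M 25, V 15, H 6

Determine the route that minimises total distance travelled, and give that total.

Shortest round trip = 94.

With 5 stops there are 5!/2 = 60 distinct round trips (a route and its reverse cost the same).
D-C-M-V-H-P-D: 29+26+21+9+6+21 = 112
D-C-M-V-P-H-D: 29+26+21+15+6+15 = 112
D-C-M-H-V-P-D: 29+26+19+9+15+21 = 119
D-C-M-H-P-V-D: 29+26+19+6+15+6 = 101
D-C-M-P-V-H-D: 29+26+25+15+9+15 = 119
D-C-M-P-H-V-D: 29+26+25+6+9+6 = 101
D-C-V-M-H-P-D: 29+23+21+19+6+21 = 119
D-C-V-M-P-H-D: 29+23+21+25+6+15 = 119
D-C-V-H-M-P-D: 29+23+9+19+25+21 = 126
D-C-V-H-P-M-D: 29+23+9+6+25+27 = 119
D-C-V-P-M-H-D: 29+23+15+25+19+15 = 126
D-C-V-P-H-M-D: 29+23+15+6+19+27 = 119
D-C-H-M-V-P-D: 29+14+19+21+15+21 = 119
D-C-H-M-P-V-D: 29+14+19+25+15+6 = 108
… (46 more)
D-M-C-H-P-V-D: 27+26+14+6+15+6 = 94  ← best
The minimum is 94.
One optimal route: D → M → C → H → P → V → D (or its reverse).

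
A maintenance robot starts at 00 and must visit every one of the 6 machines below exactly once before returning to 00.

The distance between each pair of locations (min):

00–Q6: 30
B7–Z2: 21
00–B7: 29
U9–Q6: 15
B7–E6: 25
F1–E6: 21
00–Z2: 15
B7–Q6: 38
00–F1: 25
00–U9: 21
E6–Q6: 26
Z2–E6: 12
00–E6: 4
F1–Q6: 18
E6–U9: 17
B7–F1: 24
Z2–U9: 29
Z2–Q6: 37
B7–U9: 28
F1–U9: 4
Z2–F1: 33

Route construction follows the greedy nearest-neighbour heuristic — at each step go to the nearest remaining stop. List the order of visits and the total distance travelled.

At 00 the remaining stops are E6 4, Z2 15, U9 21, F1 25, B7 29, Q6 30; go to E6.
At E6 the remaining stops are Z2 12, U9 17, F1 21, B7 25, Q6 26; go to Z2.
At Z2 the remaining stops are B7 21, U9 29, F1 33, Q6 37; go to B7.
At B7 the remaining stops are F1 24, U9 28, Q6 38; go to F1.
At F1 the remaining stops are U9 4, Q6 18; go to U9.
At U9 the remaining stops are Q6 15; go to Q6.
Return Q6→00: 30.
Total = 4 + 12 + 21 + 24 + 4 + 15 + 30 = 110.

Nearest-neighbour total = 110 min; route 00 → E6 → Z2 → B7 → F1 → U9 → Q6 → 00.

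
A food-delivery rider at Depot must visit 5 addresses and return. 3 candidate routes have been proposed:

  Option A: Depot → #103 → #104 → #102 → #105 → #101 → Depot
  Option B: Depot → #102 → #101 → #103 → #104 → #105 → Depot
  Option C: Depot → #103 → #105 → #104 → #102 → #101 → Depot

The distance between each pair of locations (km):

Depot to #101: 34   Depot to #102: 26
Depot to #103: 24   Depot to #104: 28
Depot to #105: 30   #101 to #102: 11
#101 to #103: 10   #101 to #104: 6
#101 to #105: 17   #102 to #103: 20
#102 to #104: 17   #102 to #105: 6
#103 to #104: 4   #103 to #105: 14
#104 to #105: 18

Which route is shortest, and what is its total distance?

Shortest is Option B, total 99 km.

Option A: 24 + 4 + 17 + 6 + 17 + 34 = 102
Option B: 26 + 11 + 10 + 4 + 18 + 30 = 99
Option C: 24 + 14 + 18 + 17 + 11 + 34 = 118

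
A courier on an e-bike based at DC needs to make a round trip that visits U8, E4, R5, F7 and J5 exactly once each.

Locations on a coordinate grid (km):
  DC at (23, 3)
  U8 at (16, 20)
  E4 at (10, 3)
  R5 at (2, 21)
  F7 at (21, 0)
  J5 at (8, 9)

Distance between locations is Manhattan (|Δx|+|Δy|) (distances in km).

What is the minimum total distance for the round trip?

DC→U8→E4→R5→F7→J5→DC: 24+23+26+40+22+21 = 156
DC→U8→E4→R5→J5→F7→DC: 24+23+26+18+22+5 = 118
DC→U8→E4→F7→R5→J5→DC: 24+23+14+40+18+21 = 140
DC→U8→E4→F7→J5→R5→DC: 24+23+14+22+18+39 = 140
DC→U8→E4→J5→R5→F7→DC: 24+23+8+18+40+5 = 118
DC→U8→E4→J5→F7→R5→DC: 24+23+8+22+40+39 = 156
DC→U8→R5→E4→F7→J5→DC: 24+15+26+14+22+21 = 122
DC→U8→R5→E4→J5→F7→DC: 24+15+26+8+22+5 = 100
DC→U8→R5→F7→E4→J5→DC: 24+15+40+14+8+21 = 122
DC→U8→R5→F7→J5→E4→DC: 24+15+40+22+8+13 = 122
DC→U8→R5→J5→E4→F7→DC: 24+15+18+8+14+5 = 84
DC→U8→R5→J5→F7→E4→DC: 24+15+18+22+14+13 = 106
DC→U8→F7→E4→R5→J5→DC: 24+25+14+26+18+21 = 128
DC→U8→F7→E4→J5→R5→DC: 24+25+14+8+18+39 = 128
… (46 more)
The minimum is 84.
One optimal route: DC → U8 → R5 → J5 → E4 → F7 → DC (or its reverse).

Minimum total distance: 84 km.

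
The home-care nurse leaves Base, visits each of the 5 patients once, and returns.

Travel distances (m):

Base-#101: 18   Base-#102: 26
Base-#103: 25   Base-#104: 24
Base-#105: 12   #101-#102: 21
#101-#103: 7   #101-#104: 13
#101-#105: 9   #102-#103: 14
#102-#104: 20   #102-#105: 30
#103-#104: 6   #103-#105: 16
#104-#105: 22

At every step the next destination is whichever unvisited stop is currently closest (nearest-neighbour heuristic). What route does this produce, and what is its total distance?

Base → [#105:12 / #101:18 / #104:24 / #103:25 / #102:26] → #105 (12)
#105 → [#101:9 / #103:16 / #104:22 / #102:30] → #101 (9)
#101 → [#103:7 / #104:13 / #102:21] → #103 (7)
#103 → [#104:6 / #102:14] → #104 (6)
#104 → [#102:20] → #102 (20)
Return #102→Base: 26.
Total = 12 + 9 + 7 + 6 + 20 + 26 = 80.

Total distance 80 m via the nearest-neighbour route Base → #105 → #101 → #103 → #104 → #102 → Base.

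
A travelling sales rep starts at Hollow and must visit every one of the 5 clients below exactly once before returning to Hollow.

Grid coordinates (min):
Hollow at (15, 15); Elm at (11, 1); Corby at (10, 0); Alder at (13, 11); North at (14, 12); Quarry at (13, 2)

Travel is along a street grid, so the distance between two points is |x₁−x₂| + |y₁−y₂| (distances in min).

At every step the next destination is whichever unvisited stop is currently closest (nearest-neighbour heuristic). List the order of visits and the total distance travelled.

Hollow → [North:4 / Alder:6 / Quarry:15 / Elm:18 / Corby:20] → North (4)
North → [Alder:2 / Quarry:11 / Elm:14 / Corby:16] → Alder (2)
Alder → [Quarry:9 / Elm:12 / Corby:14] → Quarry (9)
Quarry → [Elm:3 / Corby:5] → Elm (3)
Elm → [Corby:2] → Corby (2)
Return Corby→Hollow: 20.
Total = 4 + 2 + 9 + 3 + 2 + 20 = 40.

40 min along Hollow → North → Alder → Quarry → Elm → Corby → Hollow.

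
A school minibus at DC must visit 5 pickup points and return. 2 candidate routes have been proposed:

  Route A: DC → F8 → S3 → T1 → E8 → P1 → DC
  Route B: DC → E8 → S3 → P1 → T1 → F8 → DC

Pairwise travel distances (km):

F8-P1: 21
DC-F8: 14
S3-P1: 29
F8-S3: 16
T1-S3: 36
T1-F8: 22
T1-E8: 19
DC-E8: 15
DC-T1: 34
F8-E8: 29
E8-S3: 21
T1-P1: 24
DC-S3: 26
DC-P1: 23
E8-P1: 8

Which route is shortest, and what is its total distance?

Shortest is Route A, total 116 km.

Route A: 14 + 16 + 36 + 19 + 8 + 23 = 116
Route B: 15 + 21 + 29 + 24 + 22 + 14 = 125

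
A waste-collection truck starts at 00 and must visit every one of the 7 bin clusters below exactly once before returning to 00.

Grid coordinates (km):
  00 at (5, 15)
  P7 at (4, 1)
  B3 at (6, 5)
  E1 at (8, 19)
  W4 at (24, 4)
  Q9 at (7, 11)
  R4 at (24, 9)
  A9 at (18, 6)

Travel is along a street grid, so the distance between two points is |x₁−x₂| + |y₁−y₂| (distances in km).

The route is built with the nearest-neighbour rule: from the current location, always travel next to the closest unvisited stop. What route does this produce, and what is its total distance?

Total distance 84 km via the nearest-neighbour route 00 → Q9 → B3 → P7 → A9 → W4 → R4 → E1 → 00.

00 → [Q9:6 / E1:7 / B3:11 / P7:15 / A9:22 / R4:25 / W4:30] → Q9 (6)
Q9 → [B3:7 / E1:9 / P7:13 / A9:16 / R4:19 / W4:24] → B3 (7)
B3 → [P7:6 / A9:13 / E1:16 / W4:19 / R4:22] → P7 (6)
P7 → [A9:19 / E1:22 / W4:23 / R4:28] → A9 (19)
A9 → [W4:8 / R4:9 / E1:23] → W4 (8)
W4 → [R4:5 / E1:31] → R4 (5)
R4 → [E1:26] → E1 (26)
Return E1→00: 7.
Total = 6 + 7 + 6 + 19 + 8 + 5 + 26 + 7 = 84.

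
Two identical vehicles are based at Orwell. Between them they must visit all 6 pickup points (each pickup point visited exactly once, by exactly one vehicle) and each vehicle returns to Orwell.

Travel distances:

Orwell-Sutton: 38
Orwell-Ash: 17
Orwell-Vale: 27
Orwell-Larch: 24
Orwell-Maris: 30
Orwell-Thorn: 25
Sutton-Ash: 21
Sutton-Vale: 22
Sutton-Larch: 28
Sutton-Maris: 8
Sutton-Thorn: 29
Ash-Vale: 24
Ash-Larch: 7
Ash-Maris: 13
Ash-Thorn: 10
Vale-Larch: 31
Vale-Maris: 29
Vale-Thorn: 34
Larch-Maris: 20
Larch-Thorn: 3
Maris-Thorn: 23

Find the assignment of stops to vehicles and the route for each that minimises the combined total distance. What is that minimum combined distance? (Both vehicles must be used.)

There are 2^5 − 1 = 31 ways to divide the 6 stops into two non-empty groups. For each, the best each vehicle can do is its own shortest tour through its group:
  {Sutton} + {Ash, Vale, Larch, Maris, Thorn}: 76 + 104 = 180
  {Ash} + {Sutton, Vale, Larch, Maris, Thorn}: 34 + 105 = 139
  {Sutton, Ash} + {Vale, Larch, Maris, Thorn}: 76 + 104 = 180
  {Vale} + {Sutton, Ash, Larch, Maris, Thorn}: 54 + 94 = 148
  {Sutton, Vale} + {Ash, Larch, Maris, Thorn}: 87 + 78 = 165
  {Ash, Vale} + {Sutton, Larch, Maris, Thorn}: 68 + 94 = 162
  … (31 splits in total)
Best: vehicle 1 Orwell → Ash → Orwell = 34; vehicle 2 Orwell → Vale → Sutton → Maris → Larch → Thorn → Orwell = 105; combined 139.

Minimum combined distance: 139.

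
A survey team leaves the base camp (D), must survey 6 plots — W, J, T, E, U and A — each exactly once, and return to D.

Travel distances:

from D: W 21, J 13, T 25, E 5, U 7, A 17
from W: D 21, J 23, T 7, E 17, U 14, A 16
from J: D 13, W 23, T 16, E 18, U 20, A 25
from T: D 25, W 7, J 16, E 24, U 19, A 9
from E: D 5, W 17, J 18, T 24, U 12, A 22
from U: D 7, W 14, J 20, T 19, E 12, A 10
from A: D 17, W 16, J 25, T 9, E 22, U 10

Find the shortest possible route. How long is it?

79 — the shortest possible round trip.

There are 360 distinct closed tours to check (reversals are equivalent).
D - W - J - T - E - U - A - D: 21+23+16+24+12+10+17 = 123
D - W - J - T - E - A - U - D: 21+23+16+24+22+10+7 = 123
D - W - J - T - U - E - A - D: 21+23+16+19+12+22+17 = 130
D - W - J - T - U - A - E - D: 21+23+16+19+10+22+5 = 116
D - W - J - T - A - E - U - D: 21+23+16+9+22+12+7 = 110
D - W - J - T - A - U - E - D: 21+23+16+9+10+12+5 = 96
D - W - J - E - T - U - A - D: 21+23+18+24+19+10+17 = 132
D - W - J - E - T - A - U - D: 21+23+18+24+9+10+7 = 112
… (352 more)
D - J - W - T - A - U - E - D: 13+23+7+9+10+12+5 = 79  ← best
The minimum is 79.
One optimal route: D → J → W → T → A → U → E → D (or its reverse).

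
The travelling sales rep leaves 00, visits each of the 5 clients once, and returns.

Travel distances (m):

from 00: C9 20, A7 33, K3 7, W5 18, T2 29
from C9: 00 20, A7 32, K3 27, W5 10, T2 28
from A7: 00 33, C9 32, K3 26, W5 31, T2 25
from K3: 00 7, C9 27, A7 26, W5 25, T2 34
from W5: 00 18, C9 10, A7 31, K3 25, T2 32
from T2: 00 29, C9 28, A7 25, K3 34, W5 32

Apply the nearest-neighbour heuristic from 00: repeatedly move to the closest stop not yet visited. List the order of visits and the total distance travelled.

128 m along 00 → K3 → W5 → C9 → T2 → A7 → 00.

At 00 the remaining stops are K3 7, W5 18, C9 20, T2 29, A7 33; go to K3.
At K3 the remaining stops are W5 25, A7 26, C9 27, T2 34; go to W5.
At W5 the remaining stops are C9 10, A7 31, T2 32; go to C9.
At C9 the remaining stops are T2 28, A7 32; go to T2.
At T2 the remaining stops are A7 25; go to A7.
Return A7→00: 33.
Total = 7 + 25 + 10 + 28 + 25 + 33 = 128.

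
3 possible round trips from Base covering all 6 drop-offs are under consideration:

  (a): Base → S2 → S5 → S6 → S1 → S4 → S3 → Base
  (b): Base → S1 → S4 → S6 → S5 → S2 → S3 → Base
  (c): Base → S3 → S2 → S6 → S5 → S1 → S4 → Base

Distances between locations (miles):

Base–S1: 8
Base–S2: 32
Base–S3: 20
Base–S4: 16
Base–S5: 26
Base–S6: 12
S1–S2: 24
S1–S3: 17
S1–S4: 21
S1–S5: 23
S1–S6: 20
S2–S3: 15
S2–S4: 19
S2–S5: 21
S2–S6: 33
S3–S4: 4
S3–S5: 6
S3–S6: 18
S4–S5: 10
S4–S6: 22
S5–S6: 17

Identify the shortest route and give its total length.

(a): 32 + 21 + 17 + 20 + 21 + 4 + 20 = 135
(b): 8 + 21 + 22 + 17 + 21 + 15 + 20 = 124
(c): 20 + 15 + 33 + 17 + 23 + 21 + 16 = 145

Shortest is (b), total 124 miles.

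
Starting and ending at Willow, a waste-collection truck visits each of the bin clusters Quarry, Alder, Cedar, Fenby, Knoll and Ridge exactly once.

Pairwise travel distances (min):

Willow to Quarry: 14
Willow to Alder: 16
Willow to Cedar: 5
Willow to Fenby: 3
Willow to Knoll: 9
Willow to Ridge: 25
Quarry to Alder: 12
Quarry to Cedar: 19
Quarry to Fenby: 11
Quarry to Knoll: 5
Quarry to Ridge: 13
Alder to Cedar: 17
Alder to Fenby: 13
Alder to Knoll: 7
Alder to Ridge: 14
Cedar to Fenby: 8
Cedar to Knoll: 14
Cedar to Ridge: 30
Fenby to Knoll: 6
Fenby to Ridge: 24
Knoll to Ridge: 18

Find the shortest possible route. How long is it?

There are 360 distinct closed tours to check (reversals are equivalent).
Willow-Quarry-Alder-Cedar-Fenby-Knoll-Ridge-Willow: 14+12+17+8+6+18+25 = 100
Willow-Quarry-Alder-Cedar-Fenby-Ridge-Knoll-Willow: 14+12+17+8+24+18+9 = 102
Willow-Quarry-Alder-Cedar-Knoll-Fenby-Ridge-Willow: 14+12+17+14+6+24+25 = 112
Willow-Quarry-Alder-Cedar-Knoll-Ridge-Fenby-Willow: 14+12+17+14+18+24+3 = 102
Willow-Quarry-Alder-Cedar-Ridge-Fenby-Knoll-Willow: 14+12+17+30+24+6+9 = 112
Willow-Quarry-Alder-Cedar-Ridge-Knoll-Fenby-Willow: 14+12+17+30+18+6+3 = 100
Willow-Quarry-Alder-Fenby-Cedar-Knoll-Ridge-Willow: 14+12+13+8+14+18+25 = 104
Willow-Quarry-Alder-Fenby-Cedar-Ridge-Knoll-Willow: 14+12+13+8+30+18+9 = 104
… (352 more)
Willow-Cedar-Alder-Ridge-Quarry-Knoll-Fenby-Willow: 5+17+14+13+5+6+3 = 63  ← best
The minimum is 63.
One optimal route: Willow → Cedar → Alder → Ridge → Quarry → Knoll → Fenby → Willow (or its reverse).

Shortest round trip = 63 min.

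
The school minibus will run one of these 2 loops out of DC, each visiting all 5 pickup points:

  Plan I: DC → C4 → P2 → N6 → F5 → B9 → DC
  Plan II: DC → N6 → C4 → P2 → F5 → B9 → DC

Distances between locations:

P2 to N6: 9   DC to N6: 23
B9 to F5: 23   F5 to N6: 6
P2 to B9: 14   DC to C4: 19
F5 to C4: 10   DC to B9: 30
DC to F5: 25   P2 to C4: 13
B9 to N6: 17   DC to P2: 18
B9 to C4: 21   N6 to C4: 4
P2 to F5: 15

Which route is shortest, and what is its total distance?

Shortest is Plan I, total 100.

Plan I: 19 + 13 + 9 + 6 + 23 + 30 = 100
Plan II: 23 + 4 + 13 + 15 + 23 + 30 = 108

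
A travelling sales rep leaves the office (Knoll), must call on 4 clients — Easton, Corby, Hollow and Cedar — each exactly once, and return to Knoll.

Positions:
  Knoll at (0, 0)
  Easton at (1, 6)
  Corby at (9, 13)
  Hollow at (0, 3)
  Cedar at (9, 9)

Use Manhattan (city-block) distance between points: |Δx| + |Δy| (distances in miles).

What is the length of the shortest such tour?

Shortest round trip = 44 miles.

With 4 stops there are 4!/2 = 12 distinct round trips (a route and its reverse cost the same).
Knoll → Easton → Corby → Hollow → Cedar → Knoll: 7+15+19+15+18 = 74
Knoll → Easton → Corby → Cedar → Hollow → Knoll: 7+15+4+15+3 = 44
Knoll → Easton → Hollow → Corby → Cedar → Knoll: 7+4+19+4+18 = 52
Knoll → Easton → Hollow → Cedar → Corby → Knoll: 7+4+15+4+22 = 52
Knoll → Easton → Cedar → Corby → Hollow → Knoll: 7+11+4+19+3 = 44
Knoll → Easton → Cedar → Hollow → Corby → Knoll: 7+11+15+19+22 = 74
Knoll → Corby → Easton → Hollow → Cedar → Knoll: 22+15+4+15+18 = 74
Knoll → Corby → Easton → Cedar → Hollow → Knoll: 22+15+11+15+3 = 66
Knoll → Corby → Hollow → Easton → Cedar → Knoll: 22+19+4+11+18 = 74
Knoll → Corby → Cedar → Easton → Hollow → Knoll: 22+4+11+4+3 = 44
Knoll → Hollow → Easton → Corby → Cedar → Knoll: 3+4+15+4+18 = 44
Knoll → Hollow → Corby → Easton → Cedar → Knoll: 3+19+15+11+18 = 66
The minimum is 44.
One optimal route: Knoll → Easton → Corby → Cedar → Hollow → Knoll (or its reverse).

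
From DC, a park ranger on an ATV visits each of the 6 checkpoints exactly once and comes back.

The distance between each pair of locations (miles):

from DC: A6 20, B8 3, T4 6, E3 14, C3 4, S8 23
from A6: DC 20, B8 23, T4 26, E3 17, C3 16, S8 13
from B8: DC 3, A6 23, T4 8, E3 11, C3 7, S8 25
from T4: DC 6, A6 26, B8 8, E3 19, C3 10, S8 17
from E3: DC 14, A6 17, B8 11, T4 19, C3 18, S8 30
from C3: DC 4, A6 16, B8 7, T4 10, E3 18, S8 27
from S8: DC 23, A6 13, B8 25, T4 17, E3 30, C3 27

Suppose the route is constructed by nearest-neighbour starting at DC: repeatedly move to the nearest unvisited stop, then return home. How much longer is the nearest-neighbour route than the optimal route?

DC: B8=3, C3=4, T4=6, E3=14, A6=20, S8=23 ⇒ B8
B8: C3=7, T4=8, E3=11, A6=23, S8=25 ⇒ C3
C3: T4=10, A6=16, E3=18, S8=27 ⇒ T4
T4: S8=17, E3=19, A6=26 ⇒ S8
S8: A6=13, E3=30 ⇒ A6
A6: E3=17 ⇒ E3
NN route DC → B8 → C3 → T4 → S8 → A6 → E3 → DC costs 81.
Optimal: DC → B8 → E3 → A6 → S8 → T4 → C3 → DC costs 75 (by enumerating all 360 distinct tours).
Excess = 81 − 75 = 6.

The nearest-neighbour route is 6 miles longer than optimal.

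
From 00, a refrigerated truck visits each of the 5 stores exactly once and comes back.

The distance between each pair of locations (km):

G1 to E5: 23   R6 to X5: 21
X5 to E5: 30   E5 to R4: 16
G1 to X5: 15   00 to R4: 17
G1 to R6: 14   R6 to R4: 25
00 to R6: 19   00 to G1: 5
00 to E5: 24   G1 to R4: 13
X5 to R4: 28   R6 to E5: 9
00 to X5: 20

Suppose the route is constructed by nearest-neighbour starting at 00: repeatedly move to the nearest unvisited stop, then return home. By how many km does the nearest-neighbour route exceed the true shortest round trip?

1 km longer than the optimal tour.

From 00: G1=5, R4=17, R6=19, X5=20, E5=24 → choose G1 (5).
From G1: R4=13, R6=14, X5=15, E5=23 → choose R4 (13).
From R4: E5=16, R6=25, X5=28 → choose E5 (16).
From E5: R6=9, X5=30 → choose R6 (9).
From R6: X5=21 → choose X5 (21).
NN route 00 → G1 → R4 → E5 → R6 → X5 → 00 costs 84.
Optimal: 00 → G1 → X5 → R6 → E5 → R4 → 00 costs 83 (by enumerating all 60 distinct tours).
Excess = 84 − 83 = 1.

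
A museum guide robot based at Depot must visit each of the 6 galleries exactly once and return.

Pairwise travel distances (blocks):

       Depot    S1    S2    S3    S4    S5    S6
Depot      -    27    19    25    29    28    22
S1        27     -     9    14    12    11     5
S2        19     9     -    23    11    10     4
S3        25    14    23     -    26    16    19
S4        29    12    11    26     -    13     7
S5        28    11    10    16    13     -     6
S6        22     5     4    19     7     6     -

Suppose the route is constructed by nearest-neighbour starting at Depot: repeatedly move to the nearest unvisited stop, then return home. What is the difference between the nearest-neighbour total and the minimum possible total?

From Depot: S2=19, S6=22, S3=25, S1=27, S5=28, S4=29 → choose S2 (19).
From S2: S6=4, S1=9, S5=10, S4=11, S3=23 → choose S6 (4).
From S6: S1=5, S5=6, S4=7, S3=19 → choose S1 (5).
From S1: S5=11, S4=12, S3=14 → choose S5 (11).
From S5: S4=13, S3=16 → choose S4 (13).
From S4: S3=26 → choose S3 (26).
NN route Depot → S2 → S6 → S1 → S5 → S4 → S3 → Depot costs 103.
Optimal: Depot → S2 → S4 → S5 → S6 → S1 → S3 → Depot costs 93 (by enumerating all 360 distinct tours).
Excess = 103 − 93 = 10.

Excess over optimum: 10 blocks.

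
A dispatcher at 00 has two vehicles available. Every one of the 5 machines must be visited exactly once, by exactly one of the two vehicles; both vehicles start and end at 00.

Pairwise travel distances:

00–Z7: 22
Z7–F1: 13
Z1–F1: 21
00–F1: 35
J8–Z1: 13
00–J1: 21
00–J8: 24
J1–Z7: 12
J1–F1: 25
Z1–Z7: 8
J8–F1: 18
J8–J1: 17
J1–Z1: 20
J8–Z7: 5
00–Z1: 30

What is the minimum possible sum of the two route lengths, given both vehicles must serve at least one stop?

Try each way of splitting the stops between the two vehicles (each non-empty) and, for each split, find the best tour for each vehicle:
  {J8} + {J1, Z1, Z7, F1}: 48 + 97 = 145
  {J1} + {J8, Z1, Z7, F1}: 42 + 93 = 135
  {J8, J1} + {Z1, Z7, F1}: 62 + 86 = 148
  {Z1} + {J8, J1, Z7, F1}: 60 + 88 = 148
  {J8, Z1} + {J1, Z7, F1}: 67 + 81 = 148
  {J1, Z1} + {J8, Z7, F1}: 71 + 77 = 148
  … (15 splits in total)
Best: vehicle 1 00 → J1 → 00 = 42; vehicle 2 00 → J8 → Z1 → Z7 → F1 → 00 = 93; combined 135.

135 — the smallest possible combined total.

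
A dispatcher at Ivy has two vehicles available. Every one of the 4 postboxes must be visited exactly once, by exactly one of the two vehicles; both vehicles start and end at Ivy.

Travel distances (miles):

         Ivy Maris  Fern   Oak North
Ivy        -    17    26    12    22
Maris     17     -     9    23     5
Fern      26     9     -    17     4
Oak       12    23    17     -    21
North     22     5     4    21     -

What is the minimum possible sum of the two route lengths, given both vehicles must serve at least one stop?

Check every non-empty split of the stops between the two vehicles; for each half take its own optimal tour:
  {Maris} + {Fern, Oak, North}: 34 + 55 = 89
  {Fern} + {Maris, Oak, North}: 52 + 55 = 107
  {Maris, Fern} + {Oak, North}: 52 + 55 = 107
  {Oak} + {Maris, Fern, North}: 24 + 52 = 76
  {Maris, Oak} + {Fern, North}: 52 + 52 = 104
  {Fern, Oak} + {Maris, North}: 55 + 44 = 99
  … (7 splits in total)
Best: vehicle 1 Ivy → Oak → Ivy = 24; vehicle 2 Ivy → Maris → Fern → North → Ivy = 52; combined 76.

Minimum combined distance: 76 miles.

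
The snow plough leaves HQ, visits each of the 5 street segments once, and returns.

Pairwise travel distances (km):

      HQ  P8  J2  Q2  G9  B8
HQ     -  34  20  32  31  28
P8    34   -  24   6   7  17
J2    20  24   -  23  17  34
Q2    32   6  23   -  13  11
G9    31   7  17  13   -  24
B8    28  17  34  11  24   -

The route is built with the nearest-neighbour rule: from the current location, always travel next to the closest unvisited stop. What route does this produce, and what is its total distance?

89 km along HQ → J2 → G9 → P8 → Q2 → B8 → HQ.

From HQ: distances to unvisited — J2=20, B8=28, G9=31, Q2=32, P8=34. Nearest is J2 (20).
From J2: distances to unvisited — G9=17, Q2=23, P8=24, B8=34. Nearest is G9 (17).
From G9: distances to unvisited — P8=7, Q2=13, B8=24. Nearest is P8 (7).
From P8: distances to unvisited — Q2=6, B8=17. Nearest is Q2 (6).
From Q2: distances to unvisited — B8=11. Nearest is B8 (11).
Return B8→HQ: 28.
Total = 20 + 17 + 7 + 6 + 11 + 28 = 89.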